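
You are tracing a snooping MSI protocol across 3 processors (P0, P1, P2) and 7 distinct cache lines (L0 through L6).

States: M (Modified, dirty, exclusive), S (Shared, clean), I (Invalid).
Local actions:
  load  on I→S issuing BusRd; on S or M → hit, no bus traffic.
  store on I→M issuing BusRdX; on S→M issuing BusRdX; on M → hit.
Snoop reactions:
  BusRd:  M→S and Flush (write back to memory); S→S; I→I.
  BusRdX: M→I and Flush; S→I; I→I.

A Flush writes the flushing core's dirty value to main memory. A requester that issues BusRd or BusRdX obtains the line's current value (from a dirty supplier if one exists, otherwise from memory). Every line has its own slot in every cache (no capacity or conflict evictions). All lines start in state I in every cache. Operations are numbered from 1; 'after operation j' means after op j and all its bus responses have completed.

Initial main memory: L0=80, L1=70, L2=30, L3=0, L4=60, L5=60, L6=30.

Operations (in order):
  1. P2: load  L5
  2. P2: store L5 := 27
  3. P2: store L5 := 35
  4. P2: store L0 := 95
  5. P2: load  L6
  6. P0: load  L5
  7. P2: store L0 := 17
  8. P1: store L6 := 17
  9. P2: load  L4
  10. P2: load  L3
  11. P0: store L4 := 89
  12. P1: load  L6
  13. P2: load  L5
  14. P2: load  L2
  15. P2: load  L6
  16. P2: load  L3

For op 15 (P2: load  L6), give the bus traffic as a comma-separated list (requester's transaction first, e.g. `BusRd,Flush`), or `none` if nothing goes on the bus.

1. P2: load  L5  bus=[BusRd]  L5: P0=I P1=I P2=S  mem[L5]=60
2. P2: store L5 := 27  bus=[BusRdX]  L5: P0=I P1=I P2=M  mem[L5]=60
3. P2: store L5 := 35  bus=[-]  L5: P0=I P1=I P2=M  mem[L5]=60
4. P2: store L0 := 95  bus=[BusRdX]  L0: P0=I P1=I P2=M  mem[L0]=80
5. P2: load  L6  bus=[BusRd]  L6: P0=I P1=I P2=S  mem[L6]=30
6. P0: load  L5  bus=[BusRd,Flush]  L5: P0=S P1=I P2=S  mem[L5]=35
7. P2: store L0 := 17  bus=[-]  L0: P0=I P1=I P2=M  mem[L0]=80
8. P1: store L6 := 17  bus=[BusRdX]  L6: P0=I P1=M P2=I  mem[L6]=30
9. P2: load  L4  bus=[BusRd]  L4: P0=I P1=I P2=S  mem[L4]=60
10. P2: load  L3  bus=[BusRd]  L3: P0=I P1=I P2=S  mem[L3]=0
11. P0: store L4 := 89  bus=[BusRdX]  L4: P0=M P1=I P2=I  mem[L4]=60
12. P1: load  L6  bus=[-]  L6: P0=I P1=M P2=I  mem[L6]=30
13. P2: load  L5  bus=[-]  L5: P0=S P1=I P2=S  mem[L5]=35
14. P2: load  L2  bus=[BusRd]  L2: P0=I P1=I P2=S  mem[L2]=30
15. P2: load  L6  bus=[BusRd,Flush]  L6: P0=I P1=S P2=S  mem[L6]=17
16. P2: load  L3  bus=[-]  L3: P0=I P1=I P2=S  mem[L3]=0

bus = BusRd,Flush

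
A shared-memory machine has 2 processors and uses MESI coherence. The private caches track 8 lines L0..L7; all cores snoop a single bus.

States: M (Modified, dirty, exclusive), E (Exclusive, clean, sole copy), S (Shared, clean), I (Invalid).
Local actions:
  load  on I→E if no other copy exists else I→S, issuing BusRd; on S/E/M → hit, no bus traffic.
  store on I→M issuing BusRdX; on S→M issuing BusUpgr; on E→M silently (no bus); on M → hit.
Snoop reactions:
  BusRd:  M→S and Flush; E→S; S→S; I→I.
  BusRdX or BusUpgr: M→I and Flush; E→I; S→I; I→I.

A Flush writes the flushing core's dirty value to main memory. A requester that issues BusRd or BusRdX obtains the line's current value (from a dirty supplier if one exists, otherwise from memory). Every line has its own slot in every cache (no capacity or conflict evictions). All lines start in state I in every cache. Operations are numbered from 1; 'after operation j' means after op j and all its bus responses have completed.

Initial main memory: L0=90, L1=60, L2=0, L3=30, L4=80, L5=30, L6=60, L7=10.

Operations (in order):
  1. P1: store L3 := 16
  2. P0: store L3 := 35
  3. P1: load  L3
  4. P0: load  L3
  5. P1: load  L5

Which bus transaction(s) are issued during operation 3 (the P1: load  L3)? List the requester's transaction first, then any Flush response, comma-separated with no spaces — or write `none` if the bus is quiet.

bus = BusRd,Flush

step 1: P1: store L3 := 16  ⟶  IM  (L3)  txn=BusRdX  M[L3]=30
step 2: P0: store L3 := 35  ⟶  MI  (L3)  txn=BusRdX+Flush  M[L3]=16
step 3: P1: load  L3  ⟶  SS  (L3)  txn=BusRd+Flush  M[L3]=35
step 4: P0: load  L3  ⟶  SS  (L3)  txn=∅  M[L3]=35
step 5: P1: load  L5  ⟶  IE  (L5)  txn=BusRd  M[L5]=30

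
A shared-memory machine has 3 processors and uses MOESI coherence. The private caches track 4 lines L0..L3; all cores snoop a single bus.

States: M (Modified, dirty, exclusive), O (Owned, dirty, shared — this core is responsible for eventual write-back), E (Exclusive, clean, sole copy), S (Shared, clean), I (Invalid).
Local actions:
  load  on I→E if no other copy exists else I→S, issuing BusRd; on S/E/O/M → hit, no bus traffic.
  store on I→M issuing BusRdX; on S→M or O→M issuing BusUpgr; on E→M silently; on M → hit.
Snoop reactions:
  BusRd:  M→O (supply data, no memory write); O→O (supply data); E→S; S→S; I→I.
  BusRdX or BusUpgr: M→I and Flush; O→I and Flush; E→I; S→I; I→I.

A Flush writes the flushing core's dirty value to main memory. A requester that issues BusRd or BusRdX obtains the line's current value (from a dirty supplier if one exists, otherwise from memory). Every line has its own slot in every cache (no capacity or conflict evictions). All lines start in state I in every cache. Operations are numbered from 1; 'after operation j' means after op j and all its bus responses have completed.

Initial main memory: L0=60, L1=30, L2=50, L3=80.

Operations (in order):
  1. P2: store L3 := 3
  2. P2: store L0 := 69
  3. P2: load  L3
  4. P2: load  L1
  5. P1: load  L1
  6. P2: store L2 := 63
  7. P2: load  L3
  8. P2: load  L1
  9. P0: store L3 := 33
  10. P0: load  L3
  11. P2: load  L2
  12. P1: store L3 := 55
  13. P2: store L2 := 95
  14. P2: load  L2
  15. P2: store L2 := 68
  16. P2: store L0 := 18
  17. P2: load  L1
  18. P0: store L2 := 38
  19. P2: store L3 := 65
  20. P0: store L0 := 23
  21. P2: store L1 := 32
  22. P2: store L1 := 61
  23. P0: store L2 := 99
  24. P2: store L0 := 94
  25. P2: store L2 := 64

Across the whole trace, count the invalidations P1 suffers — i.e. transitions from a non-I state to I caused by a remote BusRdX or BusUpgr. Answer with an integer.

1. P2: store L3 := 3  bus=[BusRdX]  L3: P0=I P1=I P2=M  mem[L3]=80
2. P2: store L0 := 69  bus=[BusRdX]  L0: P0=I P1=I P2=M  mem[L0]=60
3. P2: load  L3  bus=[-]  L3: P0=I P1=I P2=M  mem[L3]=80
4. P2: load  L1  bus=[BusRd]  L1: P0=I P1=I P2=E  mem[L1]=30
5. P1: load  L1  bus=[BusRd]  L1: P0=I P1=S P2=S  mem[L1]=30
6. P2: store L2 := 63  bus=[BusRdX]  L2: P0=I P1=I P2=M  mem[L2]=50
7. P2: load  L3  bus=[-]  L3: P0=I P1=I P2=M  mem[L3]=80
8. P2: load  L1  bus=[-]  L1: P0=I P1=S P2=S  mem[L1]=30
9. P0: store L3 := 33  bus=[BusRdX,Flush]  L3: P0=M P1=I P2=I  mem[L3]=3
10. P0: load  L3  bus=[-]  L3: P0=M P1=I P2=I  mem[L3]=3
11. P2: load  L2  bus=[-]  L2: P0=I P1=I P2=M  mem[L2]=50
12. P1: store L3 := 55  bus=[BusRdX,Flush]  L3: P0=I P1=M P2=I  mem[L3]=33
13. P2: store L2 := 95  bus=[-]  L2: P0=I P1=I P2=M  mem[L2]=50
14. P2: load  L2  bus=[-]  L2: P0=I P1=I P2=M  mem[L2]=50
15. P2: store L2 := 68  bus=[-]  L2: P0=I P1=I P2=M  mem[L2]=50
16. P2: store L0 := 18  bus=[-]  L0: P0=I P1=I P2=M  mem[L0]=60
17. P2: load  L1  bus=[-]  L1: P0=I P1=S P2=S  mem[L1]=30
18. P0: store L2 := 38  bus=[BusRdX,Flush]  L2: P0=M P1=I P2=I  mem[L2]=68
19. P2: store L3 := 65  bus=[BusRdX,Flush]  L3: P0=I P1=I P2=M  mem[L3]=55
20. P0: store L0 := 23  bus=[BusRdX,Flush]  L0: P0=M P1=I P2=I  mem[L0]=18
21. P2: store L1 := 32  bus=[BusUpgr]  L1: P0=I P1=I P2=M  mem[L1]=30
22. P2: store L1 := 61  bus=[-]  L1: P0=I P1=I P2=M  mem[L1]=30
23. P0: store L2 := 99  bus=[-]  L2: P0=M P1=I P2=I  mem[L2]=68
24. P2: store L0 := 94  bus=[BusRdX,Flush]  L0: P0=I P1=I P2=M  mem[L0]=23
25. P2: store L2 := 64  bus=[BusRdX,Flush]  L2: P0=I P1=I P2=M  mem[L2]=99

invalidations = 2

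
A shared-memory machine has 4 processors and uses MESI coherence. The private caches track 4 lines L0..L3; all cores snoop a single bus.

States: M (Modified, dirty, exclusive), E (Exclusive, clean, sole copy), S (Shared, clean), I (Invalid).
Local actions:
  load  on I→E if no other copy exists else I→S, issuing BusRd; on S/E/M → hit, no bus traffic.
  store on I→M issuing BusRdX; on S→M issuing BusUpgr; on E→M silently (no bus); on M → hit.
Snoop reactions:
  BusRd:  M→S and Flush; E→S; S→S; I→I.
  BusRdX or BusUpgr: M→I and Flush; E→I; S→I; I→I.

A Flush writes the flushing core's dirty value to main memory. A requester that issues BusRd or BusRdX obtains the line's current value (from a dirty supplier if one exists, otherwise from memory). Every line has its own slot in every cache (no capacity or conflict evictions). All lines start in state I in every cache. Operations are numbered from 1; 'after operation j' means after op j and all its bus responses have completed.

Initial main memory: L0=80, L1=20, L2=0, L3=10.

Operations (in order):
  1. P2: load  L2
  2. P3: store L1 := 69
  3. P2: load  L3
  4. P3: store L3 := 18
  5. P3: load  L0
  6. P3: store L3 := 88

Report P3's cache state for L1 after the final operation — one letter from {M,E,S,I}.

  op1 P2: load  L2 → I/I/E/I on L2; bus BusRd; mem=0
  op2 P3: store L1 := 69 → I/I/I/M on L1; bus BusRdX; mem=20
  op3 P2: load  L3 → I/I/E/I on L3; bus BusRd; mem=10
  op4 P3: store L3 := 18 → I/I/I/M on L3; bus BusRdX; mem=10
  op5 P3: load  L0 → I/I/I/E on L0; bus BusRd; mem=80
  op6 P3: store L3 := 88 → I/I/I/M on L3; bus (none); mem=10

state = M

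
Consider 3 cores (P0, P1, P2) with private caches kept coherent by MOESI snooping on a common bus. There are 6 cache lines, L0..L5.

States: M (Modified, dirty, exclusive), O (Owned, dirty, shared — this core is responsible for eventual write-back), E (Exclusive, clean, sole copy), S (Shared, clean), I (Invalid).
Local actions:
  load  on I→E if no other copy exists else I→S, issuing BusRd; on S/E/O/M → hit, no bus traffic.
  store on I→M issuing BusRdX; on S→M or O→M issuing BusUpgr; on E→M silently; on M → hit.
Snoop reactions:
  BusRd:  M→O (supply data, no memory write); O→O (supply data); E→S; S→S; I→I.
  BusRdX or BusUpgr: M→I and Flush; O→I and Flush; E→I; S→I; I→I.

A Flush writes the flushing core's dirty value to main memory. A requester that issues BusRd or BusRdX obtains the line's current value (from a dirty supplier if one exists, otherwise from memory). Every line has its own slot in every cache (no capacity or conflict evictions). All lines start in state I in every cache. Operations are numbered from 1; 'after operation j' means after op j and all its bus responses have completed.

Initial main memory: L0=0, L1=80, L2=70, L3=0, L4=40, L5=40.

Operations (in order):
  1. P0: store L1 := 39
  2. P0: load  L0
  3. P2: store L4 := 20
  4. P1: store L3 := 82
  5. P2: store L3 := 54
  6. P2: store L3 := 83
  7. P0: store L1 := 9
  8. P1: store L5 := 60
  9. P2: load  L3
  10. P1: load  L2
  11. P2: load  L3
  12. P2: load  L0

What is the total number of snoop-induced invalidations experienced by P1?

step 1: P0: store L1 := 39  ⟶  MII  (L1)  txn=BusRdX  M[L1]=80
step 2: P0: load  L0  ⟶  EII  (L0)  txn=BusRd  M[L0]=0
step 3: P2: store L4 := 20  ⟶  IIM  (L4)  txn=BusRdX  M[L4]=40
step 4: P1: store L3 := 82  ⟶  IMI  (L3)  txn=BusRdX  M[L3]=0
step 5: P2: store L3 := 54  ⟶  IIM  (L3)  txn=BusRdX+Flush  M[L3]=82
step 6: P2: store L3 := 83  ⟶  IIM  (L3)  txn=∅  M[L3]=82
step 7: P0: store L1 := 9  ⟶  MII  (L1)  txn=∅  M[L1]=80
step 8: P1: store L5 := 60  ⟶  IMI  (L5)  txn=BusRdX  M[L5]=40
step 9: P2: load  L3  ⟶  IIM  (L3)  txn=∅  M[L3]=82
step 10: P1: load  L2  ⟶  IEI  (L2)  txn=BusRd  M[L2]=70
step 11: P2: load  L3  ⟶  IIM  (L3)  txn=∅  M[L3]=82
step 12: P2: load  L0  ⟶  SIS  (L0)  txn=BusRd  M[L0]=0

invalidations = 1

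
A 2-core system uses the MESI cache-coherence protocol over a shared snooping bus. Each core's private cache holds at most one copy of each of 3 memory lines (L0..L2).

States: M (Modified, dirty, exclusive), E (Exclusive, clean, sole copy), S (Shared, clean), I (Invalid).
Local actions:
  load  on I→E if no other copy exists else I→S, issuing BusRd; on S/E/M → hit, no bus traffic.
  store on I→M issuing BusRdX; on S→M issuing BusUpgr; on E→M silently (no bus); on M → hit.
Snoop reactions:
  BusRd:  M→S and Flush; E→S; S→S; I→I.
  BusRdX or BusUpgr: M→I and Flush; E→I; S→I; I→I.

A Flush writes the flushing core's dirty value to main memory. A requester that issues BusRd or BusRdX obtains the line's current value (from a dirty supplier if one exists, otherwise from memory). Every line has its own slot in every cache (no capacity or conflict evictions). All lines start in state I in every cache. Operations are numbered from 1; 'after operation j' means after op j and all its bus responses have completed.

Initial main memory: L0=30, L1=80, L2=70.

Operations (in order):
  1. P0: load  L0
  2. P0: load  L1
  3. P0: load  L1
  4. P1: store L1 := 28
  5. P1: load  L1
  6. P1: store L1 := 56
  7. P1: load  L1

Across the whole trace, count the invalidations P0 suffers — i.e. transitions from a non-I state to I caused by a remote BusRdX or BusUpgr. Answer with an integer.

invalidations = 1

  op1 P0: load  L0 → E/I on L0; bus BusRd; mem=30
  op2 P0: load  L1 → E/I on L1; bus BusRd; mem=80
  op3 P0: load  L1 → E/I on L1; bus (none); mem=80
  op4 P1: store L1 := 28 → I/M on L1; bus BusRdX; mem=80
  op5 P1: load  L1 → I/M on L1; bus (none); mem=80
  op6 P1: store L1 := 56 → I/M on L1; bus (none); mem=80
  op7 P1: load  L1 → I/M on L1; bus (none); mem=80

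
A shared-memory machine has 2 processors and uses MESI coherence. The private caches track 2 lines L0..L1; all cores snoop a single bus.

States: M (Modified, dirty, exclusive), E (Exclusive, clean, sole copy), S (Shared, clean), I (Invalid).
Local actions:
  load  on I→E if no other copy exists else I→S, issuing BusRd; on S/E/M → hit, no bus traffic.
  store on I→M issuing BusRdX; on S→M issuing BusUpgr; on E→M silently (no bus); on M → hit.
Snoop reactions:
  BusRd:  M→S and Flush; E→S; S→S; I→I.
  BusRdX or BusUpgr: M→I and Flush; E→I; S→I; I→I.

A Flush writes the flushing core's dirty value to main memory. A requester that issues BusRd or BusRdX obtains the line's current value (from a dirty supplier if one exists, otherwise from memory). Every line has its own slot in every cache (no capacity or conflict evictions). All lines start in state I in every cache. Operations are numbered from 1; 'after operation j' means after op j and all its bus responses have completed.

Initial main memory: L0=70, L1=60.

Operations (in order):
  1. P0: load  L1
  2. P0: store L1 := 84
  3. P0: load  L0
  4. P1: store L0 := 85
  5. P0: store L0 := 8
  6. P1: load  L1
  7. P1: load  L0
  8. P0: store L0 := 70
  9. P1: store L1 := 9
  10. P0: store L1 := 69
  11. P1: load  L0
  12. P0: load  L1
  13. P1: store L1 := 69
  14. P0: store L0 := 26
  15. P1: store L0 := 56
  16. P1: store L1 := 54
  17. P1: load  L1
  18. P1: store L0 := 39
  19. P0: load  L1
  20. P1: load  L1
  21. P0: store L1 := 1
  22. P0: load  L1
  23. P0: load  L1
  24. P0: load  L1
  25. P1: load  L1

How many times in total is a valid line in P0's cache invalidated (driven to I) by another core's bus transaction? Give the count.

invalidations = 4

[1] P0: load  L1 | P0:E(60), P1:I | bus: BusRd
[2] P0: store L1 := 84 | P0:M(84), P1:I | bus: none
[3] P0: load  L0 | P0:E(70), P1:I | bus: BusRd
[4] P1: store L0 := 85 | P0:I, P1:M(85) | bus: BusRdX
[5] P0: store L0 := 8 | P0:M(8), P1:I | bus: BusRdX,Flush
[6] P1: load  L1 | P0:S(84), P1:S(84) | bus: BusRd,Flush
[7] P1: load  L0 | P0:S(8), P1:S(8) | bus: BusRd,Flush
[8] P0: store L0 := 70 | P0:M(70), P1:I | bus: BusUpgr
[9] P1: store L1 := 9 | P0:I, P1:M(9) | bus: BusUpgr
[10] P0: store L1 := 69 | P0:M(69), P1:I | bus: BusRdX,Flush
[11] P1: load  L0 | P0:S(70), P1:S(70) | bus: BusRd,Flush
[12] P0: load  L1 | P0:M(69), P1:I | bus: none
[13] P1: store L1 := 69 | P0:I, P1:M(69) | bus: BusRdX,Flush
[14] P0: store L0 := 26 | P0:M(26), P1:I | bus: BusUpgr
[15] P1: store L0 := 56 | P0:I, P1:M(56) | bus: BusRdX,Flush
[16] P1: store L1 := 54 | P0:I, P1:M(54) | bus: none
[17] P1: load  L1 | P0:I, P1:M(54) | bus: none
[18] P1: store L0 := 39 | P0:I, P1:M(39) | bus: none
[19] P0: load  L1 | P0:S(54), P1:S(54) | bus: BusRd,Flush
[20] P1: load  L1 | P0:S(54), P1:S(54) | bus: none
[21] P0: store L1 := 1 | P0:M(1), P1:I | bus: BusUpgr
[22] P0: load  L1 | P0:M(1), P1:I | bus: none
[23] P0: load  L1 | P0:M(1), P1:I | bus: none
[24] P0: load  L1 | P0:M(1), P1:I | bus: none
[25] P1: load  L1 | P0:S(1), P1:S(1) | bus: BusRd,Flush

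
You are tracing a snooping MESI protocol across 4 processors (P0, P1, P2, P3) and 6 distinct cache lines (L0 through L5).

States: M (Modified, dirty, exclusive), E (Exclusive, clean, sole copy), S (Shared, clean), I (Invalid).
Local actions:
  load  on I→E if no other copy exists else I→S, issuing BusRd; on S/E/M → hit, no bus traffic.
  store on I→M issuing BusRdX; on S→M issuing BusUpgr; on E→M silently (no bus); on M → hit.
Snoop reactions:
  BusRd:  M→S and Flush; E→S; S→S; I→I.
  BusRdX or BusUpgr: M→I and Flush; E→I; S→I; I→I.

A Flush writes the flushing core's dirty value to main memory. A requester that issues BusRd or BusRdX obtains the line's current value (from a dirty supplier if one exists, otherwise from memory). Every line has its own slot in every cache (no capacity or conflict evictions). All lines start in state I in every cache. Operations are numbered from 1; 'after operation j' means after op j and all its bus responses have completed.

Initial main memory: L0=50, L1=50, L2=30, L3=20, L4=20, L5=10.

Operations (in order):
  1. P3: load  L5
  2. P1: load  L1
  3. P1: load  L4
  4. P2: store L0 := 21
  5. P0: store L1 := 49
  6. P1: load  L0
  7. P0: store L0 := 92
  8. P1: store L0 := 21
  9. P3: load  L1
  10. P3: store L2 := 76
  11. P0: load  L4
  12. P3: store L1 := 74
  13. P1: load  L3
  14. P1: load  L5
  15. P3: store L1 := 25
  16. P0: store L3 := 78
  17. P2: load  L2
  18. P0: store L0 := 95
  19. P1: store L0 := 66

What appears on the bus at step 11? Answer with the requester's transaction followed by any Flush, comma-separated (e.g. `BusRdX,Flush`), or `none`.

  op1 P3: load  L5 → I/I/I/E on L5; bus BusRd; mem=10
  op2 P1: load  L1 → I/E/I/I on L1; bus BusRd; mem=50
  op3 P1: load  L4 → I/E/I/I on L4; bus BusRd; mem=20
  op4 P2: store L0 := 21 → I/I/M/I on L0; bus BusRdX; mem=50
  op5 P0: store L1 := 49 → M/I/I/I on L1; bus BusRdX; mem=50
  op6 P1: load  L0 → I/S/S/I on L0; bus BusRd Flush; mem=21
  op7 P0: store L0 := 92 → M/I/I/I on L0; bus BusRdX; mem=21
  op8 P1: store L0 := 21 → I/M/I/I on L0; bus BusRdX Flush; mem=92
  op9 P3: load  L1 → S/I/I/S on L1; bus BusRd Flush; mem=49
  op10 P3: store L2 := 76 → I/I/I/M on L2; bus BusRdX; mem=30
  op11 P0: load  L4 → S/S/I/I on L4; bus BusRd; mem=20
  op12 P3: store L1 := 74 → I/I/I/M on L1; bus BusUpgr; mem=49
  op13 P1: load  L3 → I/E/I/I on L3; bus BusRd; mem=20
  op14 P1: load  L5 → I/S/I/S on L5; bus BusRd; mem=10
  op15 P3: store L1 := 25 → I/I/I/M on L1; bus (none); mem=49
  op16 P0: store L3 := 78 → M/I/I/I on L3; bus BusRdX; mem=20
  op17 P2: load  L2 → I/I/S/S on L2; bus BusRd Flush; mem=76
  op18 P0: store L0 := 95 → M/I/I/I on L0; bus BusRdX Flush; mem=21
  op19 P1: store L0 := 66 → I/M/I/I on L0; bus BusRdX Flush; mem=95

bus = BusRd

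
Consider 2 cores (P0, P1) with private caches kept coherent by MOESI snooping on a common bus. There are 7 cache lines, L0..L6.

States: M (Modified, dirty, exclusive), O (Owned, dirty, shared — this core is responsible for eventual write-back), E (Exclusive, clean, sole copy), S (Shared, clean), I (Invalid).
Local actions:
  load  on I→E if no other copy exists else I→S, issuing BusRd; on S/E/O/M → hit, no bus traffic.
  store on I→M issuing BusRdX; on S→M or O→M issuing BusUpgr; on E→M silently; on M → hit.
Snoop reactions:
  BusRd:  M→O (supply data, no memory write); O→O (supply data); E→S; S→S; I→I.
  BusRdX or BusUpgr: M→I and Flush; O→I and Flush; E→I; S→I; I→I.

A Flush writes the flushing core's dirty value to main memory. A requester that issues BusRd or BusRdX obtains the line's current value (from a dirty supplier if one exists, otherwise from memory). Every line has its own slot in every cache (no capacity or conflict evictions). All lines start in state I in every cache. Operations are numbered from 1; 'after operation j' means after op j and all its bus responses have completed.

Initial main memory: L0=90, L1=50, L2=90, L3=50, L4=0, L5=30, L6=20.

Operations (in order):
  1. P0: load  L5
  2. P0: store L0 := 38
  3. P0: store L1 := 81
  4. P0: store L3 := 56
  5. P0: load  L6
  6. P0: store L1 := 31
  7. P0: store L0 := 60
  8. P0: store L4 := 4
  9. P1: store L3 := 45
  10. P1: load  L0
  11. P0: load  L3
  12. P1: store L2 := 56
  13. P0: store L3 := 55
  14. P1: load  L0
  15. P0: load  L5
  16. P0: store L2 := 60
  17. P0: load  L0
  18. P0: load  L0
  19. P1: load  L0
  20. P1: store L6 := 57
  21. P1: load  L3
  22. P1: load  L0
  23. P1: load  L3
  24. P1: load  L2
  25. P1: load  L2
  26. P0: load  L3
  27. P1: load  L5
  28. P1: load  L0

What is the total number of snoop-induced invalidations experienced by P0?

  op1 P0: load  L5 → E/I on L5; bus BusRd; mem=30
  op2 P0: store L0 := 38 → M/I on L0; bus BusRdX; mem=90
  op3 P0: store L1 := 81 → M/I on L1; bus BusRdX; mem=50
  op4 P0: store L3 := 56 → M/I on L3; bus BusRdX; mem=50
  op5 P0: load  L6 → E/I on L6; bus BusRd; mem=20
  op6 P0: store L1 := 31 → M/I on L1; bus (none); mem=50
  op7 P0: store L0 := 60 → M/I on L0; bus (none); mem=90
  op8 P0: store L4 := 4 → M/I on L4; bus BusRdX; mem=0
  op9 P1: store L3 := 45 → I/M on L3; bus BusRdX Flush; mem=56
  op10 P1: load  L0 → O/S on L0; bus BusRd; mem=90
  op11 P0: load  L3 → S/O on L3; bus BusRd; mem=56
  op12 P1: store L2 := 56 → I/M on L2; bus BusRdX; mem=90
  op13 P0: store L3 := 55 → M/I on L3; bus BusUpgr Flush; mem=45
  op14 P1: load  L0 → O/S on L0; bus (none); mem=90
  op15 P0: load  L5 → E/I on L5; bus (none); mem=30
  op16 P0: store L2 := 60 → M/I on L2; bus BusRdX Flush; mem=56
  op17 P0: load  L0 → O/S on L0; bus (none); mem=90
  op18 P0: load  L0 → O/S on L0; bus (none); mem=90
  op19 P1: load  L0 → O/S on L0; bus (none); mem=90
  op20 P1: store L6 := 57 → I/M on L6; bus BusRdX; mem=20
  op21 P1: load  L3 → O/S on L3; bus BusRd; mem=45
  op22 P1: load  L0 → O/S on L0; bus (none); mem=90
  op23 P1: load  L3 → O/S on L3; bus (none); mem=45
  op24 P1: load  L2 → O/S on L2; bus BusRd; mem=56
  op25 P1: load  L2 → O/S on L2; bus (none); mem=56
  op26 P0: load  L3 → O/S on L3; bus (none); mem=45
  op27 P1: load  L5 → S/S on L5; bus BusRd; mem=30
  op28 P1: load  L0 → O/S on L0; bus (none); mem=90

invalidations = 2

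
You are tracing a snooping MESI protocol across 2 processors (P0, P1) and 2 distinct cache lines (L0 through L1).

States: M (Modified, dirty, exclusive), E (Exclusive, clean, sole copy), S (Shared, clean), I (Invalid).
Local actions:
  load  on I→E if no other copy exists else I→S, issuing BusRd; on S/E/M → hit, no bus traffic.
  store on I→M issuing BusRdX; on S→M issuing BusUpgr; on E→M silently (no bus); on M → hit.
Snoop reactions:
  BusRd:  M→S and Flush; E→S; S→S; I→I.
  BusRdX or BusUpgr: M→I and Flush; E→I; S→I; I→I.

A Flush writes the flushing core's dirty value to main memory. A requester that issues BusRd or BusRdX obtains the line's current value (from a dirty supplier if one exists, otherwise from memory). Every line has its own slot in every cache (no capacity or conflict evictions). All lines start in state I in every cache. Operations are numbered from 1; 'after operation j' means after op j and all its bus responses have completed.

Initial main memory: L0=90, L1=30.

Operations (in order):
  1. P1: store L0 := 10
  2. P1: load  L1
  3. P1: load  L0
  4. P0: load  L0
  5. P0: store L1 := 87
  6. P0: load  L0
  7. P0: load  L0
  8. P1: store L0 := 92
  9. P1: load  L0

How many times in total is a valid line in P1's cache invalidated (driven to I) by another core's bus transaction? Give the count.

1. P1: store L0 := 10  bus=[BusRdX]  L0: P0=I P1=M  mem[L0]=90
2. P1: load  L1  bus=[BusRd]  L1: P0=I P1=E  mem[L1]=30
3. P1: load  L0  bus=[-]  L0: P0=I P1=M  mem[L0]=90
4. P0: load  L0  bus=[BusRd,Flush]  L0: P0=S P1=S  mem[L0]=10
5. P0: store L1 := 87  bus=[BusRdX]  L1: P0=M P1=I  mem[L1]=30
6. P0: load  L0  bus=[-]  L0: P0=S P1=S  mem[L0]=10
7. P0: load  L0  bus=[-]  L0: P0=S P1=S  mem[L0]=10
8. P1: store L0 := 92  bus=[BusUpgr]  L0: P0=I P1=M  mem[L0]=10
9. P1: load  L0  bus=[-]  L0: P0=I P1=M  mem[L0]=10

invalidations = 1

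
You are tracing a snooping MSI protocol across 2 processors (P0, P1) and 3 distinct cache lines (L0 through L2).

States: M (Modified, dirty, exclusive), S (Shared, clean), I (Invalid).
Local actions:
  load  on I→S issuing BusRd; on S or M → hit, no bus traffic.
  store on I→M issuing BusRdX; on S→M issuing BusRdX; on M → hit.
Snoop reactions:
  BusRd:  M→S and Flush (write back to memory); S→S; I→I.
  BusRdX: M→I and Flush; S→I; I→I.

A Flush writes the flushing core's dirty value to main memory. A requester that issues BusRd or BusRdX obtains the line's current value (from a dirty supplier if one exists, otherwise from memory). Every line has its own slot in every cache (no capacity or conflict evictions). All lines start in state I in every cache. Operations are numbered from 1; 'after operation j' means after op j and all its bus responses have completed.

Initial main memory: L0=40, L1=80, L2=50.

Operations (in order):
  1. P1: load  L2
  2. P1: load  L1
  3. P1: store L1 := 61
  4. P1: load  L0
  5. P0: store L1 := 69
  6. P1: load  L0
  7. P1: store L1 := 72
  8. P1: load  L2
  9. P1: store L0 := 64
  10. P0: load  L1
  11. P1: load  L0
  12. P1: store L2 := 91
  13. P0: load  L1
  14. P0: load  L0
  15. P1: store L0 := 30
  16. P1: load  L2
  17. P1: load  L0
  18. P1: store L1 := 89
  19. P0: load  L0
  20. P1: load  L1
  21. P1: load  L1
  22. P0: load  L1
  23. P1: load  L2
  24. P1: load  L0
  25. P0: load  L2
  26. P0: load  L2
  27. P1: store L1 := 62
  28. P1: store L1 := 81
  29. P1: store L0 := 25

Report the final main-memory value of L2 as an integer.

[1] P1: load  L2 | P0:I, P1:S(50) | bus: BusRd
[2] P1: load  L1 | P0:I, P1:S(80) | bus: BusRd
[3] P1: store L1 := 61 | P0:I, P1:M(61) | bus: BusRdX
[4] P1: load  L0 | P0:I, P1:S(40) | bus: BusRd
[5] P0: store L1 := 69 | P0:M(69), P1:I | bus: BusRdX,Flush
[6] P1: load  L0 | P0:I, P1:S(40) | bus: none
[7] P1: store L1 := 72 | P0:I, P1:M(72) | bus: BusRdX,Flush
[8] P1: load  L2 | P0:I, P1:S(50) | bus: none
[9] P1: store L0 := 64 | P0:I, P1:M(64) | bus: BusRdX
[10] P0: load  L1 | P0:S(72), P1:S(72) | bus: BusRd,Flush
[11] P1: load  L0 | P0:I, P1:M(64) | bus: none
[12] P1: store L2 := 91 | P0:I, P1:M(91) | bus: BusRdX
[13] P0: load  L1 | P0:S(72), P1:S(72) | bus: none
[14] P0: load  L0 | P0:S(64), P1:S(64) | bus: BusRd,Flush
[15] P1: store L0 := 30 | P0:I, P1:M(30) | bus: BusRdX
[16] P1: load  L2 | P0:I, P1:M(91) | bus: none
[17] P1: load  L0 | P0:I, P1:M(30) | bus: none
[18] P1: store L1 := 89 | P0:I, P1:M(89) | bus: BusRdX
[19] P0: load  L0 | P0:S(30), P1:S(30) | bus: BusRd,Flush
[20] P1: load  L1 | P0:I, P1:M(89) | bus: none
[21] P1: load  L1 | P0:I, P1:M(89) | bus: none
[22] P0: load  L1 | P0:S(89), P1:S(89) | bus: BusRd,Flush
[23] P1: load  L2 | P0:I, P1:M(91) | bus: none
[24] P1: load  L0 | P0:S(30), P1:S(30) | bus: none
[25] P0: load  L2 | P0:S(91), P1:S(91) | bus: BusRd,Flush
[26] P0: load  L2 | P0:S(91), P1:S(91) | bus: none
[27] P1: store L1 := 62 | P0:I, P1:M(62) | bus: BusRdX
[28] P1: store L1 := 81 | P0:I, P1:M(81) | bus: none
[29] P1: store L0 := 25 | P0:I, P1:M(25) | bus: BusRdX

memory[L2] = 91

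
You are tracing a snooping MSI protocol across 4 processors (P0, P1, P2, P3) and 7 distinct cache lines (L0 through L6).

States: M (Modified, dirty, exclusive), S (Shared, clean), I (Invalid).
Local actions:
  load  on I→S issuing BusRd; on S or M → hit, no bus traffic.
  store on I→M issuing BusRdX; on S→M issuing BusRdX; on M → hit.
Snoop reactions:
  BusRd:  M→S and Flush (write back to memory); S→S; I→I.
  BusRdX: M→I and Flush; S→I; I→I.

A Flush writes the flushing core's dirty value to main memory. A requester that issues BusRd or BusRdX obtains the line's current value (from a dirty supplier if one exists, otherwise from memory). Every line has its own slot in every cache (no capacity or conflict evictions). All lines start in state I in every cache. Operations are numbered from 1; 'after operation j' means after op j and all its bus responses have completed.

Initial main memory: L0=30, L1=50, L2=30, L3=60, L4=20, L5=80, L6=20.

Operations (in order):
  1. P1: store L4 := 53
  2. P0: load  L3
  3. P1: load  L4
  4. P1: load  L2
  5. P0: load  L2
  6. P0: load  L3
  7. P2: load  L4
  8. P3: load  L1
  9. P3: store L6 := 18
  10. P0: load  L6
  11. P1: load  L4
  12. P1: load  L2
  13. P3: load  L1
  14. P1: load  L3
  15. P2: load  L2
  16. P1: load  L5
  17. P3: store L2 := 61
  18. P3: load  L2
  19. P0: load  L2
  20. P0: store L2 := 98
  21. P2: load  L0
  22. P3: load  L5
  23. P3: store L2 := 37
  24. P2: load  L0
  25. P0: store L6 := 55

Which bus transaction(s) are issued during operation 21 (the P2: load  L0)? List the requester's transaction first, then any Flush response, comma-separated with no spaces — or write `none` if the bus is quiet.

bus = BusRd

step 1: P1: store L4 := 53  ⟶  IMII  (L4)  txn=BusRdX  M[L4]=20
step 2: P0: load  L3  ⟶  SIII  (L3)  txn=BusRd  M[L3]=60
step 3: P1: load  L4  ⟶  IMII  (L4)  txn=∅  M[L4]=20
step 4: P1: load  L2  ⟶  ISII  (L2)  txn=BusRd  M[L2]=30
step 5: P0: load  L2  ⟶  SSII  (L2)  txn=BusRd  M[L2]=30
step 6: P0: load  L3  ⟶  SIII  (L3)  txn=∅  M[L3]=60
step 7: P2: load  L4  ⟶  ISSI  (L4)  txn=BusRd+Flush  M[L4]=53
step 8: P3: load  L1  ⟶  IIIS  (L1)  txn=BusRd  M[L1]=50
step 9: P3: store L6 := 18  ⟶  IIIM  (L6)  txn=BusRdX  M[L6]=20
step 10: P0: load  L6  ⟶  SIIS  (L6)  txn=BusRd+Flush  M[L6]=18
step 11: P1: load  L4  ⟶  ISSI  (L4)  txn=∅  M[L4]=53
step 12: P1: load  L2  ⟶  SSII  (L2)  txn=∅  M[L2]=30
step 13: P3: load  L1  ⟶  IIIS  (L1)  txn=∅  M[L1]=50
step 14: P1: load  L3  ⟶  SSII  (L3)  txn=BusRd  M[L3]=60
step 15: P2: load  L2  ⟶  SSSI  (L2)  txn=BusRd  M[L2]=30
step 16: P1: load  L5  ⟶  ISII  (L5)  txn=BusRd  M[L5]=80
step 17: P3: store L2 := 61  ⟶  IIIM  (L2)  txn=BusRdX  M[L2]=30
step 18: P3: load  L2  ⟶  IIIM  (L2)  txn=∅  M[L2]=30
step 19: P0: load  L2  ⟶  SIIS  (L2)  txn=BusRd+Flush  M[L2]=61
step 20: P0: store L2 := 98  ⟶  MIII  (L2)  txn=BusRdX  M[L2]=61
step 21: P2: load  L0  ⟶  IISI  (L0)  txn=BusRd  M[L0]=30
step 22: P3: load  L5  ⟶  ISIS  (L5)  txn=BusRd  M[L5]=80
step 23: P3: store L2 := 37  ⟶  IIIM  (L2)  txn=BusRdX+Flush  M[L2]=98
step 24: P2: load  L0  ⟶  IISI  (L0)  txn=∅  M[L0]=30
step 25: P0: store L6 := 55  ⟶  MIII  (L6)  txn=BusRdX  M[L6]=18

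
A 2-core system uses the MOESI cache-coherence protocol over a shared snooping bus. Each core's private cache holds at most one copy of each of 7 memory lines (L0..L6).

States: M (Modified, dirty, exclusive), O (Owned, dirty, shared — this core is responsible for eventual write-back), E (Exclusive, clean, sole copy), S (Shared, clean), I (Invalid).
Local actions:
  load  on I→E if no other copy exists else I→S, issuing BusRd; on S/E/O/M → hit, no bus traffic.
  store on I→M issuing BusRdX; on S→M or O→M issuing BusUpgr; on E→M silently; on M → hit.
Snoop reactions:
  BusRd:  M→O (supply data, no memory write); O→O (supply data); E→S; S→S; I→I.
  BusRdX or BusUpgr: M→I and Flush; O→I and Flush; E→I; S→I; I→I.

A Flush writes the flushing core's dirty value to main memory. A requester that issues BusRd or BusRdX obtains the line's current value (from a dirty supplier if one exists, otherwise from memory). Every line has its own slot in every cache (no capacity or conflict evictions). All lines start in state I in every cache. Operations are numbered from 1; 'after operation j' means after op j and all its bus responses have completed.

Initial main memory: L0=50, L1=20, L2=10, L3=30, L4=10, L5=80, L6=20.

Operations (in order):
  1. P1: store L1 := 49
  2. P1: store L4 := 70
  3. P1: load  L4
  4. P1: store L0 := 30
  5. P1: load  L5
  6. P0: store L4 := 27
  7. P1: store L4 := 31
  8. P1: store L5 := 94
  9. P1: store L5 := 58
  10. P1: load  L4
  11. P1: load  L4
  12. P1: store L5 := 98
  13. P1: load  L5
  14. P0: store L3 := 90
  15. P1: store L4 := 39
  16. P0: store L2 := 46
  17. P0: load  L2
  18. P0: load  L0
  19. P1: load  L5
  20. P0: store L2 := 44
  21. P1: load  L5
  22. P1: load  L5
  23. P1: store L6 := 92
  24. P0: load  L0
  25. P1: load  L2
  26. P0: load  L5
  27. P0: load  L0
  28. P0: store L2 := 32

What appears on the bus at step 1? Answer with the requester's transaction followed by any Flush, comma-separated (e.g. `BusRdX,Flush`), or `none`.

[1] P1: store L1 := 49 | P0:I, P1:M(49) | bus: BusRdX
[2] P1: store L4 := 70 | P0:I, P1:M(70) | bus: BusRdX
[3] P1: load  L4 | P0:I, P1:M(70) | bus: none
[4] P1: store L0 := 30 | P0:I, P1:M(30) | bus: BusRdX
[5] P1: load  L5 | P0:I, P1:E(80) | bus: BusRd
[6] P0: store L4 := 27 | P0:M(27), P1:I | bus: BusRdX,Flush
[7] P1: store L4 := 31 | P0:I, P1:M(31) | bus: BusRdX,Flush
[8] P1: store L5 := 94 | P0:I, P1:M(94) | bus: none
[9] P1: store L5 := 58 | P0:I, P1:M(58) | bus: none
[10] P1: load  L4 | P0:I, P1:M(31) | bus: none
[11] P1: load  L4 | P0:I, P1:M(31) | bus: none
[12] P1: store L5 := 98 | P0:I, P1:M(98) | bus: none
[13] P1: load  L5 | P0:I, P1:M(98) | bus: none
[14] P0: store L3 := 90 | P0:M(90), P1:I | bus: BusRdX
[15] P1: store L4 := 39 | P0:I, P1:M(39) | bus: none
[16] P0: store L2 := 46 | P0:M(46), P1:I | bus: BusRdX
[17] P0: load  L2 | P0:M(46), P1:I | bus: none
[18] P0: load  L0 | P0:S(30), P1:O(30) | bus: BusRd
[19] P1: load  L5 | P0:I, P1:M(98) | bus: none
[20] P0: store L2 := 44 | P0:M(44), P1:I | bus: none
[21] P1: load  L5 | P0:I, P1:M(98) | bus: none
[22] P1: load  L5 | P0:I, P1:M(98) | bus: none
[23] P1: store L6 := 92 | P0:I, P1:M(92) | bus: BusRdX
[24] P0: load  L0 | P0:S(30), P1:O(30) | bus: none
[25] P1: load  L2 | P0:O(44), P1:S(44) | bus: BusRd
[26] P0: load  L5 | P0:S(98), P1:O(98) | bus: BusRd
[27] P0: load  L0 | P0:S(30), P1:O(30) | bus: none
[28] P0: store L2 := 32 | P0:M(32), P1:I | bus: BusUpgr

bus = BusRdX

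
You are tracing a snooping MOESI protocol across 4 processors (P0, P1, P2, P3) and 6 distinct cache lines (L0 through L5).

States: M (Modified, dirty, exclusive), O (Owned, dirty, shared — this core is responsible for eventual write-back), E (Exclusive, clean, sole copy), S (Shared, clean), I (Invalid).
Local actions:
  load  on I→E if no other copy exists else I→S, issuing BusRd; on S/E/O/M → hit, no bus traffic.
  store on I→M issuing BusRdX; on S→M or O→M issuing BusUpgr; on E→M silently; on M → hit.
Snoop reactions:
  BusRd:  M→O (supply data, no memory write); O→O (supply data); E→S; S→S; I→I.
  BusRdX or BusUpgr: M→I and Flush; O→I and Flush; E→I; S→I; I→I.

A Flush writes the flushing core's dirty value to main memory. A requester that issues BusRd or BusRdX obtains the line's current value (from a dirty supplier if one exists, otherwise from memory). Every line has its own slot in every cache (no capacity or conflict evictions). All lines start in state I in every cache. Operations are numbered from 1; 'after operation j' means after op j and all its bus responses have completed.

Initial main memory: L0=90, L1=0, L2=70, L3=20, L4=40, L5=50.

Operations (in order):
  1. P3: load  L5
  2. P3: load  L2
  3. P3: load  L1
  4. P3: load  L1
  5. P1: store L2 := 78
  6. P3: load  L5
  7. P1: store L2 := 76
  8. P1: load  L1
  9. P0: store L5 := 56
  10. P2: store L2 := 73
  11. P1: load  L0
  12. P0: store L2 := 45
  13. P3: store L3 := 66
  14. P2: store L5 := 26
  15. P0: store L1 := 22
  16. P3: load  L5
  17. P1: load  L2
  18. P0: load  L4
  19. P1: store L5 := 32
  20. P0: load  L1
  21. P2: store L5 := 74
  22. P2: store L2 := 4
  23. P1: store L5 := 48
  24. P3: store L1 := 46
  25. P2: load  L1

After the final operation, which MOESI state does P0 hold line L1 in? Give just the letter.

state = I

  op1 P3: load  L5 → I/I/I/E on L5; bus BusRd; mem=50
  op2 P3: load  L2 → I/I/I/E on L2; bus BusRd; mem=70
  op3 P3: load  L1 → I/I/I/E on L1; bus BusRd; mem=0
  op4 P3: load  L1 → I/I/I/E on L1; bus (none); mem=0
  op5 P1: store L2 := 78 → I/M/I/I on L2; bus BusRdX; mem=70
  op6 P3: load  L5 → I/I/I/E on L5; bus (none); mem=50
  op7 P1: store L2 := 76 → I/M/I/I on L2; bus (none); mem=70
  op8 P1: load  L1 → I/S/I/S on L1; bus BusRd; mem=0
  op9 P0: store L5 := 56 → M/I/I/I on L5; bus BusRdX; mem=50
  op10 P2: store L2 := 73 → I/I/M/I on L2; bus BusRdX Flush; mem=76
  op11 P1: load  L0 → I/E/I/I on L0; bus BusRd; mem=90
  op12 P0: store L2 := 45 → M/I/I/I on L2; bus BusRdX Flush; mem=73
  op13 P3: store L3 := 66 → I/I/I/M on L3; bus BusRdX; mem=20
  op14 P2: store L5 := 26 → I/I/M/I on L5; bus BusRdX Flush; mem=56
  op15 P0: store L1 := 22 → M/I/I/I on L1; bus BusRdX; mem=0
  op16 P3: load  L5 → I/I/O/S on L5; bus BusRd; mem=56
  op17 P1: load  L2 → O/S/I/I on L2; bus BusRd; mem=73
  op18 P0: load  L4 → E/I/I/I on L4; bus BusRd; mem=40
  op19 P1: store L5 := 32 → I/M/I/I on L5; bus BusRdX Flush; mem=26
  op20 P0: load  L1 → M/I/I/I on L1; bus (none); mem=0
  op21 P2: store L5 := 74 → I/I/M/I on L5; bus BusRdX Flush; mem=32
  op22 P2: store L2 := 4 → I/I/M/I on L2; bus BusRdX Flush; mem=45
  op23 P1: store L5 := 48 → I/M/I/I on L5; bus BusRdX Flush; mem=74
  op24 P3: store L1 := 46 → I/I/I/M on L1; bus BusRdX Flush; mem=22
  op25 P2: load  L1 → I/I/S/O on L1; bus BusRd; mem=22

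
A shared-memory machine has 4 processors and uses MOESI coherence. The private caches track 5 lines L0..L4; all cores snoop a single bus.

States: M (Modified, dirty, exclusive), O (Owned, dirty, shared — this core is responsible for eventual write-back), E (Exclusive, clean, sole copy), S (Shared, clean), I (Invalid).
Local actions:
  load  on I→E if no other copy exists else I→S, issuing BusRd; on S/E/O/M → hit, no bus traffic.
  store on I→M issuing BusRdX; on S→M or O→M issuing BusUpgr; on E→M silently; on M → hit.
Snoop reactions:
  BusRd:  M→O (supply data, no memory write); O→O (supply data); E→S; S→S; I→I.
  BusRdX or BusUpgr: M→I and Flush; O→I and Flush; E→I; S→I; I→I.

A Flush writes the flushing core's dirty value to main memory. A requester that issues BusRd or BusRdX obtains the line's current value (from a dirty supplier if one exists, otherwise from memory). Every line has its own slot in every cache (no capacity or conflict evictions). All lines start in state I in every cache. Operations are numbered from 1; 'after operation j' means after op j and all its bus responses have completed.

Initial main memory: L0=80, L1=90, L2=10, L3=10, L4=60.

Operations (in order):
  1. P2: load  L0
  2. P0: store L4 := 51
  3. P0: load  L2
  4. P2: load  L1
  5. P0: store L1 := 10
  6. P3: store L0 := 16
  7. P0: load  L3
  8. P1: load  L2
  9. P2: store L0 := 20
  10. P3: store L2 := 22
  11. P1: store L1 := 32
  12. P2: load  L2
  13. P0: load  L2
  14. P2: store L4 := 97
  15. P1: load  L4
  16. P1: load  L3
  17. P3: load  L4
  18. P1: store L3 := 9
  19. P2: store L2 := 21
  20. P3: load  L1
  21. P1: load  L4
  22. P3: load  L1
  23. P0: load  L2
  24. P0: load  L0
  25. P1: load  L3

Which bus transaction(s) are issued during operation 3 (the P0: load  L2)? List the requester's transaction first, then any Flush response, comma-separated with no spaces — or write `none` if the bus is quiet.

[1] P2: load  L0 | P0:I, P1:I, P2:E(80), P3:I | bus: BusRd
[2] P0: store L4 := 51 | P0:M(51), P1:I, P2:I, P3:I | bus: BusRdX
[3] P0: load  L2 | P0:E(10), P1:I, P2:I, P3:I | bus: BusRd
[4] P2: load  L1 | P0:I, P1:I, P2:E(90), P3:I | bus: BusRd
[5] P0: store L1 := 10 | P0:M(10), P1:I, P2:I, P3:I | bus: BusRdX
[6] P3: store L0 := 16 | P0:I, P1:I, P2:I, P3:M(16) | bus: BusRdX
[7] P0: load  L3 | P0:E(10), P1:I, P2:I, P3:I | bus: BusRd
[8] P1: load  L2 | P0:S(10), P1:S(10), P2:I, P3:I | bus: BusRd
[9] P2: store L0 := 20 | P0:I, P1:I, P2:M(20), P3:I | bus: BusRdX,Flush
[10] P3: store L2 := 22 | P0:I, P1:I, P2:I, P3:M(22) | bus: BusRdX
[11] P1: store L1 := 32 | P0:I, P1:M(32), P2:I, P3:I | bus: BusRdX,Flush
[12] P2: load  L2 | P0:I, P1:I, P2:S(22), P3:O(22) | bus: BusRd
[13] P0: load  L2 | P0:S(22), P1:I, P2:S(22), P3:O(22) | bus: BusRd
[14] P2: store L4 := 97 | P0:I, P1:I, P2:M(97), P3:I | bus: BusRdX,Flush
[15] P1: load  L4 | P0:I, P1:S(97), P2:O(97), P3:I | bus: BusRd
[16] P1: load  L3 | P0:S(10), P1:S(10), P2:I, P3:I | bus: BusRd
[17] P3: load  L4 | P0:I, P1:S(97), P2:O(97), P3:S(97) | bus: BusRd
[18] P1: store L3 := 9 | P0:I, P1:M(9), P2:I, P3:I | bus: BusUpgr
[19] P2: store L2 := 21 | P0:I, P1:I, P2:M(21), P3:I | bus: BusUpgr,Flush
[20] P3: load  L1 | P0:I, P1:O(32), P2:I, P3:S(32) | bus: BusRd
[21] P1: load  L4 | P0:I, P1:S(97), P2:O(97), P3:S(97) | bus: none
[22] P3: load  L1 | P0:I, P1:O(32), P2:I, P3:S(32) | bus: none
[23] P0: load  L2 | P0:S(21), P1:I, P2:O(21), P3:I | bus: BusRd
[24] P0: load  L0 | P0:S(20), P1:I, P2:O(20), P3:I | bus: BusRd
[25] P1: load  L3 | P0:I, P1:M(9), P2:I, P3:I | bus: none

bus = BusRd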